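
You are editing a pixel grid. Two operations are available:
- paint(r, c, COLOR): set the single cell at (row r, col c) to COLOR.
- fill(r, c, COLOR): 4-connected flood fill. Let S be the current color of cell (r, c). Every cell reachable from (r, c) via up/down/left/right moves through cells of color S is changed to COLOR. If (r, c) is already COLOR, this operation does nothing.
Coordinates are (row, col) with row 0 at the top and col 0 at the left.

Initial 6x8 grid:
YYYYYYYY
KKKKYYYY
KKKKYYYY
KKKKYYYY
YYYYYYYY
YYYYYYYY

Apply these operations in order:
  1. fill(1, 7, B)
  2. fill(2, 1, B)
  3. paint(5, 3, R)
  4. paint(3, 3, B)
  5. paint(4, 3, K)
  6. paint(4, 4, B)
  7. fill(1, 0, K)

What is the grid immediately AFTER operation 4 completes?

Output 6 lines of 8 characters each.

After op 1 fill(1,7,B) [36 cells changed]:
BBBBBBBB
KKKKBBBB
KKKKBBBB
KKKKBBBB
BBBBBBBB
BBBBBBBB
After op 2 fill(2,1,B) [12 cells changed]:
BBBBBBBB
BBBBBBBB
BBBBBBBB
BBBBBBBB
BBBBBBBB
BBBBBBBB
After op 3 paint(5,3,R):
BBBBBBBB
BBBBBBBB
BBBBBBBB
BBBBBBBB
BBBBBBBB
BBBRBBBB
After op 4 paint(3,3,B):
BBBBBBBB
BBBBBBBB
BBBBBBBB
BBBBBBBB
BBBBBBBB
BBBRBBBB

Answer: BBBBBBBB
BBBBBBBB
BBBBBBBB
BBBBBBBB
BBBBBBBB
BBBRBBBB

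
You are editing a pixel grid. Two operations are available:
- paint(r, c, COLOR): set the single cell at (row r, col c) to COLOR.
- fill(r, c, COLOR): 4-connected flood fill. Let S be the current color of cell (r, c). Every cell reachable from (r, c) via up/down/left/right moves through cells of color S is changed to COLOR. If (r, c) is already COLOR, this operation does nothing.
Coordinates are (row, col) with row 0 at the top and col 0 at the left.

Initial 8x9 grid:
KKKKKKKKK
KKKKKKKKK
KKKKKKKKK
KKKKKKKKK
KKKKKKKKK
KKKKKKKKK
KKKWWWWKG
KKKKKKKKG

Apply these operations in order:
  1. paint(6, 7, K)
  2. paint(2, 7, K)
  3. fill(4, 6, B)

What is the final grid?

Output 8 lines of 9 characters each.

Answer: BBBBBBBBB
BBBBBBBBB
BBBBBBBBB
BBBBBBBBB
BBBBBBBBB
BBBBBBBBB
BBBWWWWBG
BBBBBBBBG

Derivation:
After op 1 paint(6,7,K):
KKKKKKKKK
KKKKKKKKK
KKKKKKKKK
KKKKKKKKK
KKKKKKKKK
KKKKKKKKK
KKKWWWWKG
KKKKKKKKG
After op 2 paint(2,7,K):
KKKKKKKKK
KKKKKKKKK
KKKKKKKKK
KKKKKKKKK
KKKKKKKKK
KKKKKKKKK
KKKWWWWKG
KKKKKKKKG
After op 3 fill(4,6,B) [66 cells changed]:
BBBBBBBBB
BBBBBBBBB
BBBBBBBBB
BBBBBBBBB
BBBBBBBBB
BBBBBBBBB
BBBWWWWBG
BBBBBBBBG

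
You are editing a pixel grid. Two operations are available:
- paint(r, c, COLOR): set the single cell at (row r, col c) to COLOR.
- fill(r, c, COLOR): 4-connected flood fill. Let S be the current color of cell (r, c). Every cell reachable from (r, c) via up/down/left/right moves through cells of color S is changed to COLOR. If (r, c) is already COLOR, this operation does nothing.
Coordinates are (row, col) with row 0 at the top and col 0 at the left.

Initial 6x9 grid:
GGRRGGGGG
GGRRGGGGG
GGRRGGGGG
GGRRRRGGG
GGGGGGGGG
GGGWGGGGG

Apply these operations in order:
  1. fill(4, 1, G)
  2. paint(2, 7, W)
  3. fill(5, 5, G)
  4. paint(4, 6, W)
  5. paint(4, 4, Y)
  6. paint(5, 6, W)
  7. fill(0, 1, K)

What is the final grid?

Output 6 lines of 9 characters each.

Answer: KKRRGGGGG
KKRRGGGGG
KKRRGGGWG
KKRRRRGGG
KKKKYGWGG
KKKWGGWGG

Derivation:
After op 1 fill(4,1,G) [0 cells changed]:
GGRRGGGGG
GGRRGGGGG
GGRRGGGGG
GGRRRRGGG
GGGGGGGGG
GGGWGGGGG
After op 2 paint(2,7,W):
GGRRGGGGG
GGRRGGGGG
GGRRGGGWG
GGRRRRGGG
GGGGGGGGG
GGGWGGGGG
After op 3 fill(5,5,G) [0 cells changed]:
GGRRGGGGG
GGRRGGGGG
GGRRGGGWG
GGRRRRGGG
GGGGGGGGG
GGGWGGGGG
After op 4 paint(4,6,W):
GGRRGGGGG
GGRRGGGGG
GGRRGGGWG
GGRRRRGGG
GGGGGGWGG
GGGWGGGGG
After op 5 paint(4,4,Y):
GGRRGGGGG
GGRRGGGGG
GGRRGGGWG
GGRRRRGGG
GGGGYGWGG
GGGWGGGGG
After op 6 paint(5,6,W):
GGRRGGGGG
GGRRGGGGG
GGRRGGGWG
GGRRRRGGG
GGGGYGWGG
GGGWGGWGG
After op 7 fill(0,1,K) [15 cells changed]:
KKRRGGGGG
KKRRGGGGG
KKRRGGGWG
KKRRRRGGG
KKKKYGWGG
KKKWGGWGG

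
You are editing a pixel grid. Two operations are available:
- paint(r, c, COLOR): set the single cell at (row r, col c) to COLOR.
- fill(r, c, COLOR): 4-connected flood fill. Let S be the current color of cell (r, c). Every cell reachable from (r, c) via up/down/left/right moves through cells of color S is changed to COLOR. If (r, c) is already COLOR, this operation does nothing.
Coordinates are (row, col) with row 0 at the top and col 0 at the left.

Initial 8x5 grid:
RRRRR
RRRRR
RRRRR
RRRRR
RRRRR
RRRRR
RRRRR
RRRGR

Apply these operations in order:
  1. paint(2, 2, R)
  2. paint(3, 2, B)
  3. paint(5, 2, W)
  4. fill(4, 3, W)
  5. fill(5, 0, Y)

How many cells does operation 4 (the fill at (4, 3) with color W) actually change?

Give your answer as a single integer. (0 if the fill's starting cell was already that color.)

Answer: 37

Derivation:
After op 1 paint(2,2,R):
RRRRR
RRRRR
RRRRR
RRRRR
RRRRR
RRRRR
RRRRR
RRRGR
After op 2 paint(3,2,B):
RRRRR
RRRRR
RRRRR
RRBRR
RRRRR
RRRRR
RRRRR
RRRGR
After op 3 paint(5,2,W):
RRRRR
RRRRR
RRRRR
RRBRR
RRRRR
RRWRR
RRRRR
RRRGR
After op 4 fill(4,3,W) [37 cells changed]:
WWWWW
WWWWW
WWWWW
WWBWW
WWWWW
WWWWW
WWWWW
WWWGW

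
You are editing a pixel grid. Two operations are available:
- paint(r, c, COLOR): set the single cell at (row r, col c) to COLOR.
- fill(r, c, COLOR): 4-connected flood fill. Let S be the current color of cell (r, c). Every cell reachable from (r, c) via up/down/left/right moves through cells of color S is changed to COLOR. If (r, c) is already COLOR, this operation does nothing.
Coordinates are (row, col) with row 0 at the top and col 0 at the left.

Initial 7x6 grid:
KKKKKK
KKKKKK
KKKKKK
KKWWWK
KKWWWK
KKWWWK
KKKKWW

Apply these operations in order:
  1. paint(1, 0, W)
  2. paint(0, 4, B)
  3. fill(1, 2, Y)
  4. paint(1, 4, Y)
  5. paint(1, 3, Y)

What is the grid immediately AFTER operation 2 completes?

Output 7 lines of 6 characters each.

After op 1 paint(1,0,W):
KKKKKK
WKKKKK
KKKKKK
KKWWWK
KKWWWK
KKWWWK
KKKKWW
After op 2 paint(0,4,B):
KKKKBK
WKKKKK
KKKKKK
KKWWWK
KKWWWK
KKWWWK
KKKKWW

Answer: KKKKBK
WKKKKK
KKKKKK
KKWWWK
KKWWWK
KKWWWK
KKKKWW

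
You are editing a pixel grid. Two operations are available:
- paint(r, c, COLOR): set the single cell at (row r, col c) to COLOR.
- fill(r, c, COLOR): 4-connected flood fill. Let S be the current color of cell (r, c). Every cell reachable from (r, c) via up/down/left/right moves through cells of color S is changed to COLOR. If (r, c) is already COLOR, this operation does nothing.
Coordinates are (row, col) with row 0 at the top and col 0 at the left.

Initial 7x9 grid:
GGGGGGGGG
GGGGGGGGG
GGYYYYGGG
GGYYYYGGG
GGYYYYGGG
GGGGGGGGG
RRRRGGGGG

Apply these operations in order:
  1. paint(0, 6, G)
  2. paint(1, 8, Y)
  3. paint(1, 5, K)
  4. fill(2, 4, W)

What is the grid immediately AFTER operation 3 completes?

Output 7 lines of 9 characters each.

After op 1 paint(0,6,G):
GGGGGGGGG
GGGGGGGGG
GGYYYYGGG
GGYYYYGGG
GGYYYYGGG
GGGGGGGGG
RRRRGGGGG
After op 2 paint(1,8,Y):
GGGGGGGGG
GGGGGGGGY
GGYYYYGGG
GGYYYYGGG
GGYYYYGGG
GGGGGGGGG
RRRRGGGGG
After op 3 paint(1,5,K):
GGGGGGGGG
GGGGGKGGY
GGYYYYGGG
GGYYYYGGG
GGYYYYGGG
GGGGGGGGG
RRRRGGGGG

Answer: GGGGGGGGG
GGGGGKGGY
GGYYYYGGG
GGYYYYGGG
GGYYYYGGG
GGGGGGGGG
RRRRGGGGG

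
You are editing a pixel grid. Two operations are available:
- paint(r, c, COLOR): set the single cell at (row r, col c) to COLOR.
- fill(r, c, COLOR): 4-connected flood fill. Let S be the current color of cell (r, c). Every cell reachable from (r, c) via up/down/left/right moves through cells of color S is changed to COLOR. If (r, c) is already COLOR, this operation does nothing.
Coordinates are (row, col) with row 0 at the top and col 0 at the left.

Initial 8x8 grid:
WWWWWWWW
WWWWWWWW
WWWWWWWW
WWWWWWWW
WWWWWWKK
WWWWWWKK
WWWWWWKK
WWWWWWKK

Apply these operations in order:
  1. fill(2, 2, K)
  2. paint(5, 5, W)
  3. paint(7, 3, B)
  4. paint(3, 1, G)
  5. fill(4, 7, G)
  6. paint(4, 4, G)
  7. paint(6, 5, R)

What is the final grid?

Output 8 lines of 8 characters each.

After op 1 fill(2,2,K) [56 cells changed]:
KKKKKKKK
KKKKKKKK
KKKKKKKK
KKKKKKKK
KKKKKKKK
KKKKKKKK
KKKKKKKK
KKKKKKKK
After op 2 paint(5,5,W):
KKKKKKKK
KKKKKKKK
KKKKKKKK
KKKKKKKK
KKKKKKKK
KKKKKWKK
KKKKKKKK
KKKKKKKK
After op 3 paint(7,3,B):
KKKKKKKK
KKKKKKKK
KKKKKKKK
KKKKKKKK
KKKKKKKK
KKKKKWKK
KKKKKKKK
KKKBKKKK
After op 4 paint(3,1,G):
KKKKKKKK
KKKKKKKK
KKKKKKKK
KGKKKKKK
KKKKKKKK
KKKKKWKK
KKKKKKKK
KKKBKKKK
After op 5 fill(4,7,G) [61 cells changed]:
GGGGGGGG
GGGGGGGG
GGGGGGGG
GGGGGGGG
GGGGGGGG
GGGGGWGG
GGGGGGGG
GGGBGGGG
After op 6 paint(4,4,G):
GGGGGGGG
GGGGGGGG
GGGGGGGG
GGGGGGGG
GGGGGGGG
GGGGGWGG
GGGGGGGG
GGGBGGGG
After op 7 paint(6,5,R):
GGGGGGGG
GGGGGGGG
GGGGGGGG
GGGGGGGG
GGGGGGGG
GGGGGWGG
GGGGGRGG
GGGBGGGG

Answer: GGGGGGGG
GGGGGGGG
GGGGGGGG
GGGGGGGG
GGGGGGGG
GGGGGWGG
GGGGGRGG
GGGBGGGG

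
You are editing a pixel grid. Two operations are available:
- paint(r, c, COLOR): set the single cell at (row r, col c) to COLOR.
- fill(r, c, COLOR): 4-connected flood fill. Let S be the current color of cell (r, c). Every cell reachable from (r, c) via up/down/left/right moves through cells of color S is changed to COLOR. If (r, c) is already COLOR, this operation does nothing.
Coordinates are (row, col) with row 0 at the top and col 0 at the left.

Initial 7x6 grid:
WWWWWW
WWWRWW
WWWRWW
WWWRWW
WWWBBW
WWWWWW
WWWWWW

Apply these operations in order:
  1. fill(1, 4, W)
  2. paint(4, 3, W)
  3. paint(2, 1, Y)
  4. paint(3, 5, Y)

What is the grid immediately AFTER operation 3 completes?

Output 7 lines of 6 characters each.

Answer: WWWWWW
WWWRWW
WYWRWW
WWWRWW
WWWWBW
WWWWWW
WWWWWW

Derivation:
After op 1 fill(1,4,W) [0 cells changed]:
WWWWWW
WWWRWW
WWWRWW
WWWRWW
WWWBBW
WWWWWW
WWWWWW
After op 2 paint(4,3,W):
WWWWWW
WWWRWW
WWWRWW
WWWRWW
WWWWBW
WWWWWW
WWWWWW
After op 3 paint(2,1,Y):
WWWWWW
WWWRWW
WYWRWW
WWWRWW
WWWWBW
WWWWWW
WWWWWW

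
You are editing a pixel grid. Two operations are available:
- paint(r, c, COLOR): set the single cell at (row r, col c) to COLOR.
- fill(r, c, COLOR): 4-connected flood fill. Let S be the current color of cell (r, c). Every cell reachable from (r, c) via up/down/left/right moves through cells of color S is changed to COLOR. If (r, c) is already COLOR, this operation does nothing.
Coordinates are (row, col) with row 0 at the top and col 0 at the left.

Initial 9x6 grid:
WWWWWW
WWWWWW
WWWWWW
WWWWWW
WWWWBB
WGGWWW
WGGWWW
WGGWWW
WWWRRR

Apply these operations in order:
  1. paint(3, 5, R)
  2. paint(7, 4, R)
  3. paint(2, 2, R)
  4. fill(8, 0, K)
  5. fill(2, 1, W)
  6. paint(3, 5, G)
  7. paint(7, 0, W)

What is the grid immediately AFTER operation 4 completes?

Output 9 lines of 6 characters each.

After op 1 paint(3,5,R):
WWWWWW
WWWWWW
WWWWWW
WWWWWR
WWWWBB
WGGWWW
WGGWWW
WGGWWW
WWWRRR
After op 2 paint(7,4,R):
WWWWWW
WWWWWW
WWWWWW
WWWWWR
WWWWBB
WGGWWW
WGGWWW
WGGWRW
WWWRRR
After op 3 paint(2,2,R):
WWWWWW
WWWWWW
WWRWWW
WWWWWR
WWWWBB
WGGWWW
WGGWWW
WGGWRW
WWWRRR
After op 4 fill(8,0,K) [40 cells changed]:
KKKKKK
KKKKKK
KKRKKK
KKKKKR
KKKKBB
KGGKKK
KGGKKK
KGGKRK
KKKRRR

Answer: KKKKKK
KKKKKK
KKRKKK
KKKKKR
KKKKBB
KGGKKK
KGGKKK
KGGKRK
KKKRRR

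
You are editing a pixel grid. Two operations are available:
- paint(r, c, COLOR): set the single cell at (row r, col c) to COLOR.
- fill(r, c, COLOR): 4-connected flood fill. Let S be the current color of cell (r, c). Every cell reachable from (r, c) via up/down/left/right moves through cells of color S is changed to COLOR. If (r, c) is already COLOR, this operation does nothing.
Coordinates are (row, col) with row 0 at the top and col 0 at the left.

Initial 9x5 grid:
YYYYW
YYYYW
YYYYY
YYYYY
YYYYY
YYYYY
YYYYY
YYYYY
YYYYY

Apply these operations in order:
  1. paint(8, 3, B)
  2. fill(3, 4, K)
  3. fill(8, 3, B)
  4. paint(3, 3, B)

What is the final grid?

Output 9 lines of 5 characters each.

After op 1 paint(8,3,B):
YYYYW
YYYYW
YYYYY
YYYYY
YYYYY
YYYYY
YYYYY
YYYYY
YYYBY
After op 2 fill(3,4,K) [42 cells changed]:
KKKKW
KKKKW
KKKKK
KKKKK
KKKKK
KKKKK
KKKKK
KKKKK
KKKBK
After op 3 fill(8,3,B) [0 cells changed]:
KKKKW
KKKKW
KKKKK
KKKKK
KKKKK
KKKKK
KKKKK
KKKKK
KKKBK
After op 4 paint(3,3,B):
KKKKW
KKKKW
KKKKK
KKKBK
KKKKK
KKKKK
KKKKK
KKKKK
KKKBK

Answer: KKKKW
KKKKW
KKKKK
KKKBK
KKKKK
KKKKK
KKKKK
KKKKK
KKKBK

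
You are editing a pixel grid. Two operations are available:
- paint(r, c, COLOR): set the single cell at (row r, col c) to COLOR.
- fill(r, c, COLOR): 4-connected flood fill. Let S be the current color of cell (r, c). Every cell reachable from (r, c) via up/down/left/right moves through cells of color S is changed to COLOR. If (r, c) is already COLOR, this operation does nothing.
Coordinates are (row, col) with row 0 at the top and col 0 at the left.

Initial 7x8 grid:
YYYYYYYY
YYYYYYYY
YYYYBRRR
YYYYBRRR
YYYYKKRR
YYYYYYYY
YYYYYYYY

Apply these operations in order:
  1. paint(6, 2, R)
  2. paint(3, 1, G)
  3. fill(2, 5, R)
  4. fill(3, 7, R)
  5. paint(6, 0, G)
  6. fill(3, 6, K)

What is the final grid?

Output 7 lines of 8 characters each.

Answer: YYYYYYYY
YYYYYYYY
YYYYBKKK
YGYYBKKK
YYYYKKKK
YYYYYYYY
GYRYYYYY

Derivation:
After op 1 paint(6,2,R):
YYYYYYYY
YYYYYYYY
YYYYBRRR
YYYYBRRR
YYYYKKRR
YYYYYYYY
YYRYYYYY
After op 2 paint(3,1,G):
YYYYYYYY
YYYYYYYY
YYYYBRRR
YGYYBRRR
YYYYKKRR
YYYYYYYY
YYRYYYYY
After op 3 fill(2,5,R) [0 cells changed]:
YYYYYYYY
YYYYYYYY
YYYYBRRR
YGYYBRRR
YYYYKKRR
YYYYYYYY
YYRYYYYY
After op 4 fill(3,7,R) [0 cells changed]:
YYYYYYYY
YYYYYYYY
YYYYBRRR
YGYYBRRR
YYYYKKRR
YYYYYYYY
YYRYYYYY
After op 5 paint(6,0,G):
YYYYYYYY
YYYYYYYY
YYYYBRRR
YGYYBRRR
YYYYKKRR
YYYYYYYY
GYRYYYYY
After op 6 fill(3,6,K) [8 cells changed]:
YYYYYYYY
YYYYYYYY
YYYYBKKK
YGYYBKKK
YYYYKKKK
YYYYYYYY
GYRYYYYY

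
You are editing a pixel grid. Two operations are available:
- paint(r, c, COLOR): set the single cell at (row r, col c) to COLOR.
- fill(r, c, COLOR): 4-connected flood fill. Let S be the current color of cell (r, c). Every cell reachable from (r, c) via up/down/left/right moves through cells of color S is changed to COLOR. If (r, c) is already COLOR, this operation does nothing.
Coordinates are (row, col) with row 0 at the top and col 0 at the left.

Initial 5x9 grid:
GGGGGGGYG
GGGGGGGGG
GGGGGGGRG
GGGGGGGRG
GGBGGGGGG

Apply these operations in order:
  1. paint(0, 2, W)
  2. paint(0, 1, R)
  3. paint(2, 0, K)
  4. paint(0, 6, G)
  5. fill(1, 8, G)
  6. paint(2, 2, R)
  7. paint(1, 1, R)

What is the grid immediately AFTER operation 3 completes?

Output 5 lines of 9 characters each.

Answer: GRWGGGGYG
GGGGGGGGG
KGGGGGGRG
GGGGGGGRG
GGBGGGGGG

Derivation:
After op 1 paint(0,2,W):
GGWGGGGYG
GGGGGGGGG
GGGGGGGRG
GGGGGGGRG
GGBGGGGGG
After op 2 paint(0,1,R):
GRWGGGGYG
GGGGGGGGG
GGGGGGGRG
GGGGGGGRG
GGBGGGGGG
After op 3 paint(2,0,K):
GRWGGGGYG
GGGGGGGGG
KGGGGGGRG
GGGGGGGRG
GGBGGGGGG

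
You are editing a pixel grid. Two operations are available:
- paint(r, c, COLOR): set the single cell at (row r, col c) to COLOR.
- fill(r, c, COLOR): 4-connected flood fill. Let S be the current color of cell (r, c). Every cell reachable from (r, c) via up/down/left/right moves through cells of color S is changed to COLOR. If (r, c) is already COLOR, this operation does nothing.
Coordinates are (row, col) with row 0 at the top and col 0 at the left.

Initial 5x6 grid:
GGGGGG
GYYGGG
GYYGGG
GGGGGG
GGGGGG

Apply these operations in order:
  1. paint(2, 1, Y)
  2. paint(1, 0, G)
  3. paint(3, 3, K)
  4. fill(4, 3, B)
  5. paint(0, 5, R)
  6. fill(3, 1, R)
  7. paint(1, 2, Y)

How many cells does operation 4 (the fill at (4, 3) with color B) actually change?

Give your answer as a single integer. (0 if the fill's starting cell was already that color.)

Answer: 25

Derivation:
After op 1 paint(2,1,Y):
GGGGGG
GYYGGG
GYYGGG
GGGGGG
GGGGGG
After op 2 paint(1,0,G):
GGGGGG
GYYGGG
GYYGGG
GGGGGG
GGGGGG
After op 3 paint(3,3,K):
GGGGGG
GYYGGG
GYYGGG
GGGKGG
GGGGGG
After op 4 fill(4,3,B) [25 cells changed]:
BBBBBB
BYYBBB
BYYBBB
BBBKBB
BBBBBB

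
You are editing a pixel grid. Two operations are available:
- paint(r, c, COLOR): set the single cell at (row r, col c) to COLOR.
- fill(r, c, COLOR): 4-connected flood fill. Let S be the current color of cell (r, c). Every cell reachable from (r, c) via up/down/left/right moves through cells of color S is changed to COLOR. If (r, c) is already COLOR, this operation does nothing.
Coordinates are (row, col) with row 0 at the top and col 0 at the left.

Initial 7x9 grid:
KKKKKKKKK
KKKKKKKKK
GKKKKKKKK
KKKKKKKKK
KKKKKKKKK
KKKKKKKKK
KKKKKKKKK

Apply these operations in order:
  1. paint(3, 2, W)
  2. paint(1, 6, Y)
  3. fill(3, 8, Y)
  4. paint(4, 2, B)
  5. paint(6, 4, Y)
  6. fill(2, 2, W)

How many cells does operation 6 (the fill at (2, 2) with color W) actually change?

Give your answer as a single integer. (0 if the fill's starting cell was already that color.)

Answer: 60

Derivation:
After op 1 paint(3,2,W):
KKKKKKKKK
KKKKKKKKK
GKKKKKKKK
KKWKKKKKK
KKKKKKKKK
KKKKKKKKK
KKKKKKKKK
After op 2 paint(1,6,Y):
KKKKKKKKK
KKKKKKYKK
GKKKKKKKK
KKWKKKKKK
KKKKKKKKK
KKKKKKKKK
KKKKKKKKK
After op 3 fill(3,8,Y) [60 cells changed]:
YYYYYYYYY
YYYYYYYYY
GYYYYYYYY
YYWYYYYYY
YYYYYYYYY
YYYYYYYYY
YYYYYYYYY
After op 4 paint(4,2,B):
YYYYYYYYY
YYYYYYYYY
GYYYYYYYY
YYWYYYYYY
YYBYYYYYY
YYYYYYYYY
YYYYYYYYY
After op 5 paint(6,4,Y):
YYYYYYYYY
YYYYYYYYY
GYYYYYYYY
YYWYYYYYY
YYBYYYYYY
YYYYYYYYY
YYYYYYYYY
After op 6 fill(2,2,W) [60 cells changed]:
WWWWWWWWW
WWWWWWWWW
GWWWWWWWW
WWWWWWWWW
WWBWWWWWW
WWWWWWWWW
WWWWWWWWW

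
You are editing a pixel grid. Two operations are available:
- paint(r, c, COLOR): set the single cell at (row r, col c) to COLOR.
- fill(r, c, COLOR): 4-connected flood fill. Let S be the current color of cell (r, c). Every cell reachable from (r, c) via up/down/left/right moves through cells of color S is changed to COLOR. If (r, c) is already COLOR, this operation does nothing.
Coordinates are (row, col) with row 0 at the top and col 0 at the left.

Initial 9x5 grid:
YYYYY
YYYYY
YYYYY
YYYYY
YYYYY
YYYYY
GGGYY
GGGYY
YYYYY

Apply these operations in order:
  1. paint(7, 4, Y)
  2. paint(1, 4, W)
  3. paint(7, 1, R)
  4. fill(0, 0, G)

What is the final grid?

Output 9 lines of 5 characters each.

After op 1 paint(7,4,Y):
YYYYY
YYYYY
YYYYY
YYYYY
YYYYY
YYYYY
GGGYY
GGGYY
YYYYY
After op 2 paint(1,4,W):
YYYYY
YYYYW
YYYYY
YYYYY
YYYYY
YYYYY
GGGYY
GGGYY
YYYYY
After op 3 paint(7,1,R):
YYYYY
YYYYW
YYYYY
YYYYY
YYYYY
YYYYY
GGGYY
GRGYY
YYYYY
After op 4 fill(0,0,G) [38 cells changed]:
GGGGG
GGGGW
GGGGG
GGGGG
GGGGG
GGGGG
GGGGG
GRGGG
GGGGG

Answer: GGGGG
GGGGW
GGGGG
GGGGG
GGGGG
GGGGG
GGGGG
GRGGG
GGGGG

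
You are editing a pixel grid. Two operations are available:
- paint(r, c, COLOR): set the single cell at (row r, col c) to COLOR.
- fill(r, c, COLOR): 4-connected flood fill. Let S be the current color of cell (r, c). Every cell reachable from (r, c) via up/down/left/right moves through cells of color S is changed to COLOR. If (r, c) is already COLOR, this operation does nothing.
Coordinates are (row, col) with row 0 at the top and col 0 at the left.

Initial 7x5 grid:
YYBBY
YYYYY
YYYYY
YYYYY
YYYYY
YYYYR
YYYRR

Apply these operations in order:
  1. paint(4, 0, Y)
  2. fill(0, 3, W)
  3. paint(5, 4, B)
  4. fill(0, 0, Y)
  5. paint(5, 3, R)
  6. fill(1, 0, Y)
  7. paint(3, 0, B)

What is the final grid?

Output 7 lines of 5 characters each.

After op 1 paint(4,0,Y):
YYBBY
YYYYY
YYYYY
YYYYY
YYYYY
YYYYR
YYYRR
After op 2 fill(0,3,W) [2 cells changed]:
YYWWY
YYYYY
YYYYY
YYYYY
YYYYY
YYYYR
YYYRR
After op 3 paint(5,4,B):
YYWWY
YYYYY
YYYYY
YYYYY
YYYYY
YYYYB
YYYRR
After op 4 fill(0,0,Y) [0 cells changed]:
YYWWY
YYYYY
YYYYY
YYYYY
YYYYY
YYYYB
YYYRR
After op 5 paint(5,3,R):
YYWWY
YYYYY
YYYYY
YYYYY
YYYYY
YYYRB
YYYRR
After op 6 fill(1,0,Y) [0 cells changed]:
YYWWY
YYYYY
YYYYY
YYYYY
YYYYY
YYYRB
YYYRR
After op 7 paint(3,0,B):
YYWWY
YYYYY
YYYYY
BYYYY
YYYYY
YYYRB
YYYRR

Answer: YYWWY
YYYYY
YYYYY
BYYYY
YYYYY
YYYRB
YYYRR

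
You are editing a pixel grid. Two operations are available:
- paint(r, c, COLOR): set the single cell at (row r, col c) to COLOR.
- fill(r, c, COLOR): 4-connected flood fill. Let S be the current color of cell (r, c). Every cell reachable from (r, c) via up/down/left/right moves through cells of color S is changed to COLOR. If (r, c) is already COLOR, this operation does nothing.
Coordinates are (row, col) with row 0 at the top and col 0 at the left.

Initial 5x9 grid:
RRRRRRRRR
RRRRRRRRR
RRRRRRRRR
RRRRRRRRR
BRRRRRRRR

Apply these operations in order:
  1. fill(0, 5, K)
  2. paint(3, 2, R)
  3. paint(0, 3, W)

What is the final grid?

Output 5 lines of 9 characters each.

Answer: KKKWKKKKK
KKKKKKKKK
KKKKKKKKK
KKRKKKKKK
BKKKKKKKK

Derivation:
After op 1 fill(0,5,K) [44 cells changed]:
KKKKKKKKK
KKKKKKKKK
KKKKKKKKK
KKKKKKKKK
BKKKKKKKK
After op 2 paint(3,2,R):
KKKKKKKKK
KKKKKKKKK
KKKKKKKKK
KKRKKKKKK
BKKKKKKKK
After op 3 paint(0,3,W):
KKKWKKKKK
KKKKKKKKK
KKKKKKKKK
KKRKKKKKK
BKKKKKKKK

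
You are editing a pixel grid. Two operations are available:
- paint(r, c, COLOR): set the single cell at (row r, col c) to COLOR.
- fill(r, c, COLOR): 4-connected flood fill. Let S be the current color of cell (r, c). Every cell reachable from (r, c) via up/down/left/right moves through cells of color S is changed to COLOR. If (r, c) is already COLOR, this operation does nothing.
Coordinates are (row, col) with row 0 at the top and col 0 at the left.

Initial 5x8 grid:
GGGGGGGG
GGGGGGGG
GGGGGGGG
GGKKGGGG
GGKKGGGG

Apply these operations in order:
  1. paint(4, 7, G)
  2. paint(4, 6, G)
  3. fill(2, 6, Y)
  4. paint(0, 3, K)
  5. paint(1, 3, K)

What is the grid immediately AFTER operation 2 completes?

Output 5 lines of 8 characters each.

After op 1 paint(4,7,G):
GGGGGGGG
GGGGGGGG
GGGGGGGG
GGKKGGGG
GGKKGGGG
After op 2 paint(4,6,G):
GGGGGGGG
GGGGGGGG
GGGGGGGG
GGKKGGGG
GGKKGGGG

Answer: GGGGGGGG
GGGGGGGG
GGGGGGGG
GGKKGGGG
GGKKGGGG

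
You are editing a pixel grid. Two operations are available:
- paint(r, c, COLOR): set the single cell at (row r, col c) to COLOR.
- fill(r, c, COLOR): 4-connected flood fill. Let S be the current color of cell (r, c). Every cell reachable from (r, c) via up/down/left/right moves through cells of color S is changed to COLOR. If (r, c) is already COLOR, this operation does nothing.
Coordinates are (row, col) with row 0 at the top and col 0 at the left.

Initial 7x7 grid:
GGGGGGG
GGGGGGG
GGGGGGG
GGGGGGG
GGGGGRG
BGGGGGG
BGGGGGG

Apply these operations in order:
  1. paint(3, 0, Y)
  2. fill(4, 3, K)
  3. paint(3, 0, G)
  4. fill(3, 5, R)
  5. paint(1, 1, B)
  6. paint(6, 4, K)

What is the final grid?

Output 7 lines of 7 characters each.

After op 1 paint(3,0,Y):
GGGGGGG
GGGGGGG
GGGGGGG
YGGGGGG
GGGGGRG
BGGGGGG
BGGGGGG
After op 2 fill(4,3,K) [45 cells changed]:
KKKKKKK
KKKKKKK
KKKKKKK
YKKKKKK
KKKKKRK
BKKKKKK
BKKKKKK
After op 3 paint(3,0,G):
KKKKKKK
KKKKKKK
KKKKKKK
GKKKKKK
KKKKKRK
BKKKKKK
BKKKKKK
After op 4 fill(3,5,R) [45 cells changed]:
RRRRRRR
RRRRRRR
RRRRRRR
GRRRRRR
RRRRRRR
BRRRRRR
BRRRRRR
After op 5 paint(1,1,B):
RRRRRRR
RBRRRRR
RRRRRRR
GRRRRRR
RRRRRRR
BRRRRRR
BRRRRRR
After op 6 paint(6,4,K):
RRRRRRR
RBRRRRR
RRRRRRR
GRRRRRR
RRRRRRR
BRRRRRR
BRRRKRR

Answer: RRRRRRR
RBRRRRR
RRRRRRR
GRRRRRR
RRRRRRR
BRRRRRR
BRRRKRR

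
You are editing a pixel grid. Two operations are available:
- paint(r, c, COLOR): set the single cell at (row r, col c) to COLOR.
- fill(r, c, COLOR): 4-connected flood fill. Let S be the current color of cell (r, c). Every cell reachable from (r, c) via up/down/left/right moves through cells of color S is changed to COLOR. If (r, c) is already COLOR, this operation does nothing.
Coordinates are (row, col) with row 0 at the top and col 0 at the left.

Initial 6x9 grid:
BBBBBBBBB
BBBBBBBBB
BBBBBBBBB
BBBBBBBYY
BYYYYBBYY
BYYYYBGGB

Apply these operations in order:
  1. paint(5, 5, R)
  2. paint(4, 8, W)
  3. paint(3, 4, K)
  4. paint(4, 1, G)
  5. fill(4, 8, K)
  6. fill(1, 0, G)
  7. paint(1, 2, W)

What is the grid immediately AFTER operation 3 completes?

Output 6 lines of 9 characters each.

Answer: BBBBBBBBB
BBBBBBBBB
BBBBBBBBB
BBBBKBBYY
BYYYYBBYW
BYYYYRGGB

Derivation:
After op 1 paint(5,5,R):
BBBBBBBBB
BBBBBBBBB
BBBBBBBBB
BBBBBBBYY
BYYYYBBYY
BYYYYRGGB
After op 2 paint(4,8,W):
BBBBBBBBB
BBBBBBBBB
BBBBBBBBB
BBBBBBBYY
BYYYYBBYW
BYYYYRGGB
After op 3 paint(3,4,K):
BBBBBBBBB
BBBBBBBBB
BBBBBBBBB
BBBBKBBYY
BYYYYBBYW
BYYYYRGGB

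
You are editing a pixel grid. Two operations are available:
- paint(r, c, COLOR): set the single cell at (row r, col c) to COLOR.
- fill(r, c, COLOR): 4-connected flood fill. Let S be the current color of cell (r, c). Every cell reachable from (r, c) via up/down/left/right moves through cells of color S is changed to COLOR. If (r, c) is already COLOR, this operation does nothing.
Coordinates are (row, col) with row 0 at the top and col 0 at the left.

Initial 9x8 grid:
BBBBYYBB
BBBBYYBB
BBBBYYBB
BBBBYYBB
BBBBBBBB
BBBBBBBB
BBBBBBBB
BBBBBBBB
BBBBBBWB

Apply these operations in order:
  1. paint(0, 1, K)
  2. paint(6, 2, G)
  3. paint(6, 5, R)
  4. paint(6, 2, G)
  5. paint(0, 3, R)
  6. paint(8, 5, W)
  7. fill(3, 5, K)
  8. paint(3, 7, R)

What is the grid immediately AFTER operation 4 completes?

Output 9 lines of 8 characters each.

After op 1 paint(0,1,K):
BKBBYYBB
BBBBYYBB
BBBBYYBB
BBBBYYBB
BBBBBBBB
BBBBBBBB
BBBBBBBB
BBBBBBBB
BBBBBBWB
After op 2 paint(6,2,G):
BKBBYYBB
BBBBYYBB
BBBBYYBB
BBBBYYBB
BBBBBBBB
BBBBBBBB
BBGBBBBB
BBBBBBBB
BBBBBBWB
After op 3 paint(6,5,R):
BKBBYYBB
BBBBYYBB
BBBBYYBB
BBBBYYBB
BBBBBBBB
BBBBBBBB
BBGBBRBB
BBBBBBBB
BBBBBBWB
After op 4 paint(6,2,G):
BKBBYYBB
BBBBYYBB
BBBBYYBB
BBBBYYBB
BBBBBBBB
BBBBBBBB
BBGBBRBB
BBBBBBBB
BBBBBBWB

Answer: BKBBYYBB
BBBBYYBB
BBBBYYBB
BBBBYYBB
BBBBBBBB
BBBBBBBB
BBGBBRBB
BBBBBBBB
BBBBBBWB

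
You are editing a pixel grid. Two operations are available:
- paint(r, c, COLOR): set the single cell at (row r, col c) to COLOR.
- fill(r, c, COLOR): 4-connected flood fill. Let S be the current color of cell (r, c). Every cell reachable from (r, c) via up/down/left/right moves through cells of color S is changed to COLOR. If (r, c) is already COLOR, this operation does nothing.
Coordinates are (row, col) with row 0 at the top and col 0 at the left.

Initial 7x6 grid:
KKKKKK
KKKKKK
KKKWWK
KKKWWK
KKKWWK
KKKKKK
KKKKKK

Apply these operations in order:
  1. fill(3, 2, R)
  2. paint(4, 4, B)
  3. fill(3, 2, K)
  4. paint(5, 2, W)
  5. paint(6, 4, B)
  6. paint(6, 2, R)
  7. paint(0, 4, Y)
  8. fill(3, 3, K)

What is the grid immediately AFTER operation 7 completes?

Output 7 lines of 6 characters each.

After op 1 fill(3,2,R) [36 cells changed]:
RRRRRR
RRRRRR
RRRWWR
RRRWWR
RRRWWR
RRRRRR
RRRRRR
After op 2 paint(4,4,B):
RRRRRR
RRRRRR
RRRWWR
RRRWWR
RRRWBR
RRRRRR
RRRRRR
After op 3 fill(3,2,K) [36 cells changed]:
KKKKKK
KKKKKK
KKKWWK
KKKWWK
KKKWBK
KKKKKK
KKKKKK
After op 4 paint(5,2,W):
KKKKKK
KKKKKK
KKKWWK
KKKWWK
KKKWBK
KKWKKK
KKKKKK
After op 5 paint(6,4,B):
KKKKKK
KKKKKK
KKKWWK
KKKWWK
KKKWBK
KKWKKK
KKKKBK
After op 6 paint(6,2,R):
KKKKKK
KKKKKK
KKKWWK
KKKWWK
KKKWBK
KKWKKK
KKRKBK
After op 7 paint(0,4,Y):
KKKKYK
KKKKKK
KKKWWK
KKKWWK
KKKWBK
KKWKKK
KKRKBK

Answer: KKKKYK
KKKKKK
KKKWWK
KKKWWK
KKKWBK
KKWKKK
KKRKBK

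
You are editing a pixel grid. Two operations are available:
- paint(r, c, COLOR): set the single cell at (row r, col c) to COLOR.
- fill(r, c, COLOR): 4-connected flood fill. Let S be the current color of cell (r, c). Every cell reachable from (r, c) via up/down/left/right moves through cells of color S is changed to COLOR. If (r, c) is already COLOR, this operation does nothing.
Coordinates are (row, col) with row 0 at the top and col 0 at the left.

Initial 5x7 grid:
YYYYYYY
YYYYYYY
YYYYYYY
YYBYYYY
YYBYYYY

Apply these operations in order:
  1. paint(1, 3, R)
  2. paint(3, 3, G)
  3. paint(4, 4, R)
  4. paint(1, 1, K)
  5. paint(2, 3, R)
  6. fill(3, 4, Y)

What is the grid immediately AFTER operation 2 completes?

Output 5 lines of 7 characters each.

Answer: YYYYYYY
YYYRYYY
YYYYYYY
YYBGYYY
YYBYYYY

Derivation:
After op 1 paint(1,3,R):
YYYYYYY
YYYRYYY
YYYYYYY
YYBYYYY
YYBYYYY
After op 2 paint(3,3,G):
YYYYYYY
YYYRYYY
YYYYYYY
YYBGYYY
YYBYYYY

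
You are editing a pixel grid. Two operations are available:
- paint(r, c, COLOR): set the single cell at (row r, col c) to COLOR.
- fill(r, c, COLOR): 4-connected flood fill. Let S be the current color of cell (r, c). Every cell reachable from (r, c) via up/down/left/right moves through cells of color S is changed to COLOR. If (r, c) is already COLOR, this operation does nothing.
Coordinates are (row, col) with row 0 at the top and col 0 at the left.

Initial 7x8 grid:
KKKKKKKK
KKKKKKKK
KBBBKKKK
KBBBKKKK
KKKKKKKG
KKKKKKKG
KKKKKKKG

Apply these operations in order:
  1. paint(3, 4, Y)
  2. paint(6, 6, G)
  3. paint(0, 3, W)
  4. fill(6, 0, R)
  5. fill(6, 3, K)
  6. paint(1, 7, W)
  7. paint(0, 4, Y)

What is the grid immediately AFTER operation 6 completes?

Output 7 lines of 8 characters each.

After op 1 paint(3,4,Y):
KKKKKKKK
KKKKKKKK
KBBBKKKK
KBBBYKKK
KKKKKKKG
KKKKKKKG
KKKKKKKG
After op 2 paint(6,6,G):
KKKKKKKK
KKKKKKKK
KBBBKKKK
KBBBYKKK
KKKKKKKG
KKKKKKKG
KKKKKKGG
After op 3 paint(0,3,W):
KKKWKKKK
KKKKKKKK
KBBBKKKK
KBBBYKKK
KKKKKKKG
KKKKKKKG
KKKKKKGG
After op 4 fill(6,0,R) [44 cells changed]:
RRRWRRRR
RRRRRRRR
RBBBRRRR
RBBBYRRR
RRRRRRRG
RRRRRRRG
RRRRRRGG
After op 5 fill(6,3,K) [44 cells changed]:
KKKWKKKK
KKKKKKKK
KBBBKKKK
KBBBYKKK
KKKKKKKG
KKKKKKKG
KKKKKKGG
After op 6 paint(1,7,W):
KKKWKKKK
KKKKKKKW
KBBBKKKK
KBBBYKKK
KKKKKKKG
KKKKKKKG
KKKKKKGG

Answer: KKKWKKKK
KKKKKKKW
KBBBKKKK
KBBBYKKK
KKKKKKKG
KKKKKKKG
KKKKKKGG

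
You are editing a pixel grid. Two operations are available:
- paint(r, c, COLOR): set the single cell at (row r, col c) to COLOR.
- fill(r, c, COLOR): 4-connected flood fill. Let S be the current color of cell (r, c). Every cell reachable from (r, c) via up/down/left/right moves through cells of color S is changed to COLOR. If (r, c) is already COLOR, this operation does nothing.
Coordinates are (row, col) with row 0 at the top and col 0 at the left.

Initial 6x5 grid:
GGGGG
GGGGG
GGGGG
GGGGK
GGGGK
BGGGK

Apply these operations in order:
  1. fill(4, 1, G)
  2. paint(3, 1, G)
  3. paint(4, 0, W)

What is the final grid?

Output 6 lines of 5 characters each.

After op 1 fill(4,1,G) [0 cells changed]:
GGGGG
GGGGG
GGGGG
GGGGK
GGGGK
BGGGK
After op 2 paint(3,1,G):
GGGGG
GGGGG
GGGGG
GGGGK
GGGGK
BGGGK
After op 3 paint(4,0,W):
GGGGG
GGGGG
GGGGG
GGGGK
WGGGK
BGGGK

Answer: GGGGG
GGGGG
GGGGG
GGGGK
WGGGK
BGGGK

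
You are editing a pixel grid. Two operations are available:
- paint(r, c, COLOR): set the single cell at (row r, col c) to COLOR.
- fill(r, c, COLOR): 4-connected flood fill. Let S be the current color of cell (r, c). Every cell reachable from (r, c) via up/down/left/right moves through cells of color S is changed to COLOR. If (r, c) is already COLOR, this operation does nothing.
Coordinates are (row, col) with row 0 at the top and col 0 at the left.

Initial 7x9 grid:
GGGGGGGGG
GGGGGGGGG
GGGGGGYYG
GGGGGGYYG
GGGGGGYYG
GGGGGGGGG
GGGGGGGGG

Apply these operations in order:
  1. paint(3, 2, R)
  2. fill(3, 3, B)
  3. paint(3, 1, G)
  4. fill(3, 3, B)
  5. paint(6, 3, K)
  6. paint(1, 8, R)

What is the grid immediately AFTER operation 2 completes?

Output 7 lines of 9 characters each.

Answer: BBBBBBBBB
BBBBBBBBB
BBBBBBYYB
BBRBBBYYB
BBBBBBYYB
BBBBBBBBB
BBBBBBBBB

Derivation:
After op 1 paint(3,2,R):
GGGGGGGGG
GGGGGGGGG
GGGGGGYYG
GGRGGGYYG
GGGGGGYYG
GGGGGGGGG
GGGGGGGGG
After op 2 fill(3,3,B) [56 cells changed]:
BBBBBBBBB
BBBBBBBBB
BBBBBBYYB
BBRBBBYYB
BBBBBBYYB
BBBBBBBBB
BBBBBBBBB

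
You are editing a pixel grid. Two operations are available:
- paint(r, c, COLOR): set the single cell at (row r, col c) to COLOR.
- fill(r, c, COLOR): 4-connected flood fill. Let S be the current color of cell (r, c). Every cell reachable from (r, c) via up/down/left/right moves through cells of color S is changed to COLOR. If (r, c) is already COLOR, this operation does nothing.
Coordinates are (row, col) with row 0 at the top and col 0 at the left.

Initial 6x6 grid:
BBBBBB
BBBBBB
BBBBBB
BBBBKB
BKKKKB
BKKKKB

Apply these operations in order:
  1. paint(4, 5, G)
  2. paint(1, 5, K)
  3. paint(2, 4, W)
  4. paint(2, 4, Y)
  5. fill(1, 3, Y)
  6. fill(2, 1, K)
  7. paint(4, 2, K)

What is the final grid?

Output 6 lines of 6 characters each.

Answer: KKKKKK
KKKKKK
KKKKKB
KKKKKB
KKKKKG
KKKKKB

Derivation:
After op 1 paint(4,5,G):
BBBBBB
BBBBBB
BBBBBB
BBBBKB
BKKKKG
BKKKKB
After op 2 paint(1,5,K):
BBBBBB
BBBBBK
BBBBBB
BBBBKB
BKKKKG
BKKKKB
After op 3 paint(2,4,W):
BBBBBB
BBBBBK
BBBBWB
BBBBKB
BKKKKG
BKKKKB
After op 4 paint(2,4,Y):
BBBBBB
BBBBBK
BBBBYB
BBBBKB
BKKKKG
BKKKKB
After op 5 fill(1,3,Y) [21 cells changed]:
YYYYYY
YYYYYK
YYYYYB
YYYYKB
YKKKKG
YKKKKB
After op 6 fill(2,1,K) [22 cells changed]:
KKKKKK
KKKKKK
KKKKKB
KKKKKB
KKKKKG
KKKKKB
After op 7 paint(4,2,K):
KKKKKK
KKKKKK
KKKKKB
KKKKKB
KKKKKG
KKKKKB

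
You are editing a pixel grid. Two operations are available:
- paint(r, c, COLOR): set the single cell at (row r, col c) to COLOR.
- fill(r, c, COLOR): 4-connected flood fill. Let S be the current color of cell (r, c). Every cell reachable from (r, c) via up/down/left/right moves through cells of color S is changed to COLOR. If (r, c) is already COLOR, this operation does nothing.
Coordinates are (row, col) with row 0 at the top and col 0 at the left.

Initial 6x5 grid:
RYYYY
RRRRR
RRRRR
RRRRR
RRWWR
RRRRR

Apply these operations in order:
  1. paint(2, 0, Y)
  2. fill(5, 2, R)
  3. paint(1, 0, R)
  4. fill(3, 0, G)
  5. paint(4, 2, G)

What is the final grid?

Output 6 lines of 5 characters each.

Answer: GYYYY
GGGGG
YGGGG
GGGGG
GGGWG
GGGGG

Derivation:
After op 1 paint(2,0,Y):
RYYYY
RRRRR
YRRRR
RRRRR
RRWWR
RRRRR
After op 2 fill(5,2,R) [0 cells changed]:
RYYYY
RRRRR
YRRRR
RRRRR
RRWWR
RRRRR
After op 3 paint(1,0,R):
RYYYY
RRRRR
YRRRR
RRRRR
RRWWR
RRRRR
After op 4 fill(3,0,G) [23 cells changed]:
GYYYY
GGGGG
YGGGG
GGGGG
GGWWG
GGGGG
After op 5 paint(4,2,G):
GYYYY
GGGGG
YGGGG
GGGGG
GGGWG
GGGGG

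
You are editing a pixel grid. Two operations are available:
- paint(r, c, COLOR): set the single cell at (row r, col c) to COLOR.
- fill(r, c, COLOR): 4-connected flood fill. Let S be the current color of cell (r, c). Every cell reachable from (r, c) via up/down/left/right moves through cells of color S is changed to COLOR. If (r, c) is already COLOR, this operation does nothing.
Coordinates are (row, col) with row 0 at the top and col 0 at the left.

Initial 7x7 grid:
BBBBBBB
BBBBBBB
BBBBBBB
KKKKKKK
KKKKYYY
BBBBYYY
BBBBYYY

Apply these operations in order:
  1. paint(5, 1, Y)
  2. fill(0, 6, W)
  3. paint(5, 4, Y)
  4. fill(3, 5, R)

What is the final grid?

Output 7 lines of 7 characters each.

Answer: WWWWWWW
WWWWWWW
WWWWWWW
RRRRRRR
RRRRYYY
BYBBYYY
BBBBYYY

Derivation:
After op 1 paint(5,1,Y):
BBBBBBB
BBBBBBB
BBBBBBB
KKKKKKK
KKKKYYY
BYBBYYY
BBBBYYY
After op 2 fill(0,6,W) [21 cells changed]:
WWWWWWW
WWWWWWW
WWWWWWW
KKKKKKK
KKKKYYY
BYBBYYY
BBBBYYY
After op 3 paint(5,4,Y):
WWWWWWW
WWWWWWW
WWWWWWW
KKKKKKK
KKKKYYY
BYBBYYY
BBBBYYY
After op 4 fill(3,5,R) [11 cells changed]:
WWWWWWW
WWWWWWW
WWWWWWW
RRRRRRR
RRRRYYY
BYBBYYY
BBBBYYY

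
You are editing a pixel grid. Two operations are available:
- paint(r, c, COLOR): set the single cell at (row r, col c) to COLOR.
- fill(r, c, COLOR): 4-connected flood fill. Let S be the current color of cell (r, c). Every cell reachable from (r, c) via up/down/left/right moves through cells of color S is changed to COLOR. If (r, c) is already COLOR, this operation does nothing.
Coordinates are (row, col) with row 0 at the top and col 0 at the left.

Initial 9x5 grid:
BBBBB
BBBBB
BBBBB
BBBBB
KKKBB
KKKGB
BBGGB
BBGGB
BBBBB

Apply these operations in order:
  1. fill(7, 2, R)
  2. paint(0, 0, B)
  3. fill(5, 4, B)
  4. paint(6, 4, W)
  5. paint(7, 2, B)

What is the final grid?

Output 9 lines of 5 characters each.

Answer: BBBBB
BBBBB
BBBBB
BBBBB
KKKBB
KKKRB
BBRRW
BBBRB
BBBBB

Derivation:
After op 1 fill(7,2,R) [5 cells changed]:
BBBBB
BBBBB
BBBBB
BBBBB
KKKBB
KKKRB
BBRRB
BBRRB
BBBBB
After op 2 paint(0,0,B):
BBBBB
BBBBB
BBBBB
BBBBB
KKKBB
KKKRB
BBRRB
BBRRB
BBBBB
After op 3 fill(5,4,B) [0 cells changed]:
BBBBB
BBBBB
BBBBB
BBBBB
KKKBB
KKKRB
BBRRB
BBRRB
BBBBB
After op 4 paint(6,4,W):
BBBBB
BBBBB
BBBBB
BBBBB
KKKBB
KKKRB
BBRRW
BBRRB
BBBBB
After op 5 paint(7,2,B):
BBBBB
BBBBB
BBBBB
BBBBB
KKKBB
KKKRB
BBRRW
BBBRB
BBBBB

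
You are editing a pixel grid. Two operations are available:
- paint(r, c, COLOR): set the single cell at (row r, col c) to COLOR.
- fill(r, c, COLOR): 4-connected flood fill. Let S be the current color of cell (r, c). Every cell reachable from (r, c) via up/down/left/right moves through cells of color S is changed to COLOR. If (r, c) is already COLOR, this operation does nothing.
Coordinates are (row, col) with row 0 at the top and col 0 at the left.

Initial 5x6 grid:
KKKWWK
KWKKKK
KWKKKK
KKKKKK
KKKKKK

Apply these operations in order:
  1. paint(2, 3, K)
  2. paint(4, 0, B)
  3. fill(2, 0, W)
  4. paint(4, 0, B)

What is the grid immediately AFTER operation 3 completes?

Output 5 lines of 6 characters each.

After op 1 paint(2,3,K):
KKKWWK
KWKKKK
KWKKKK
KKKKKK
KKKKKK
After op 2 paint(4,0,B):
KKKWWK
KWKKKK
KWKKKK
KKKKKK
BKKKKK
After op 3 fill(2,0,W) [25 cells changed]:
WWWWWW
WWWWWW
WWWWWW
WWWWWW
BWWWWW

Answer: WWWWWW
WWWWWW
WWWWWW
WWWWWW
BWWWWW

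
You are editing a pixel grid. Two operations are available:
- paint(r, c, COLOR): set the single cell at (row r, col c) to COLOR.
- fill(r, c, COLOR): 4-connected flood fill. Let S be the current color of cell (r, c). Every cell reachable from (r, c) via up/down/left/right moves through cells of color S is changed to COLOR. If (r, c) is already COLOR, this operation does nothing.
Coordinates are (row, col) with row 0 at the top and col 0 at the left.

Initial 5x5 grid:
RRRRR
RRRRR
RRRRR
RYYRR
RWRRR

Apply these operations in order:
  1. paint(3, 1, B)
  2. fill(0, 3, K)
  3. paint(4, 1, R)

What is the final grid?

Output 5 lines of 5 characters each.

Answer: KKKKK
KKKKK
KKKKK
KBYKK
KRKKK

Derivation:
After op 1 paint(3,1,B):
RRRRR
RRRRR
RRRRR
RBYRR
RWRRR
After op 2 fill(0,3,K) [22 cells changed]:
KKKKK
KKKKK
KKKKK
KBYKK
KWKKK
After op 3 paint(4,1,R):
KKKKK
KKKKK
KKKKK
KBYKK
KRKKK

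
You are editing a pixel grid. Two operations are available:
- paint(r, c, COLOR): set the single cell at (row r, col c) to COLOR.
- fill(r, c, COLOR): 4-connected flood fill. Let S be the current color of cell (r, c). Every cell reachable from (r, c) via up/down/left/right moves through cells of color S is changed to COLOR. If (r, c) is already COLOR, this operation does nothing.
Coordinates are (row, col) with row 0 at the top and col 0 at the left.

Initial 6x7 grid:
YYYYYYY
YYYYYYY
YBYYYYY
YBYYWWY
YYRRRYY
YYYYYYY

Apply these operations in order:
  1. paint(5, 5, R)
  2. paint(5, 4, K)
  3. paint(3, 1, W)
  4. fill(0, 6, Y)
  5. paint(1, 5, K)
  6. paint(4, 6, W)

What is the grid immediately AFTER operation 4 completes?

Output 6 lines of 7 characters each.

Answer: YYYYYYY
YYYYYYY
YBYYYYY
YWYYWWY
YYRRRYY
YYYYKRY

Derivation:
After op 1 paint(5,5,R):
YYYYYYY
YYYYYYY
YBYYYYY
YBYYWWY
YYRRRYY
YYYYYRY
After op 2 paint(5,4,K):
YYYYYYY
YYYYYYY
YBYYYYY
YBYYWWY
YYRRRYY
YYYYKRY
After op 3 paint(3,1,W):
YYYYYYY
YYYYYYY
YBYYYYY
YWYYWWY
YYRRRYY
YYYYKRY
After op 4 fill(0,6,Y) [0 cells changed]:
YYYYYYY
YYYYYYY
YBYYYYY
YWYYWWY
YYRRRYY
YYYYKRY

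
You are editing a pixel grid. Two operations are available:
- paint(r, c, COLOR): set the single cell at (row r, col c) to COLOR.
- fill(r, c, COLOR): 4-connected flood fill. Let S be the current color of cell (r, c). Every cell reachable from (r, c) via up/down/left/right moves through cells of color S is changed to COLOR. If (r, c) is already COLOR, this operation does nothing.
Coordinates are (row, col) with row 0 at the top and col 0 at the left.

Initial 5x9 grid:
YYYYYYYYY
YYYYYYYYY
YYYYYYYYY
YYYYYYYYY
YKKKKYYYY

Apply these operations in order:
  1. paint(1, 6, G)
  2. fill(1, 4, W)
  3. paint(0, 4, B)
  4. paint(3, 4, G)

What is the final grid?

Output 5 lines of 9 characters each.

Answer: WWWWBWWWW
WWWWWWGWW
WWWWWWWWW
WWWWGWWWW
WKKKKWWWW

Derivation:
After op 1 paint(1,6,G):
YYYYYYYYY
YYYYYYGYY
YYYYYYYYY
YYYYYYYYY
YKKKKYYYY
After op 2 fill(1,4,W) [40 cells changed]:
WWWWWWWWW
WWWWWWGWW
WWWWWWWWW
WWWWWWWWW
WKKKKWWWW
After op 3 paint(0,4,B):
WWWWBWWWW
WWWWWWGWW
WWWWWWWWW
WWWWWWWWW
WKKKKWWWW
After op 4 paint(3,4,G):
WWWWBWWWW
WWWWWWGWW
WWWWWWWWW
WWWWGWWWW
WKKKKWWWW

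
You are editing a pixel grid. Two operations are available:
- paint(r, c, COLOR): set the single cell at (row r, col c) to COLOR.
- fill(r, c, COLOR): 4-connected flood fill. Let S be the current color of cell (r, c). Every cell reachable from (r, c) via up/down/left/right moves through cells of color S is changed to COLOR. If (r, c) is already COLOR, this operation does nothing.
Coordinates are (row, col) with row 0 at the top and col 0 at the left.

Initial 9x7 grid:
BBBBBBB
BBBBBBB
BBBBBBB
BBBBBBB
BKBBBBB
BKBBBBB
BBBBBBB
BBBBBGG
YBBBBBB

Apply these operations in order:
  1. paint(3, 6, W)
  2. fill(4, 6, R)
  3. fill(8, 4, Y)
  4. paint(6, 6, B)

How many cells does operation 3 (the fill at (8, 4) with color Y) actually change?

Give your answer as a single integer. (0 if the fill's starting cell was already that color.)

After op 1 paint(3,6,W):
BBBBBBB
BBBBBBB
BBBBBBB
BBBBBBW
BKBBBBB
BKBBBBB
BBBBBBB
BBBBBGG
YBBBBBB
After op 2 fill(4,6,R) [57 cells changed]:
RRRRRRR
RRRRRRR
RRRRRRR
RRRRRRW
RKRRRRR
RKRRRRR
RRRRRRR
RRRRRGG
YRRRRRR
After op 3 fill(8,4,Y) [57 cells changed]:
YYYYYYY
YYYYYYY
YYYYYYY
YYYYYYW
YKYYYYY
YKYYYYY
YYYYYYY
YYYYYGG
YYYYYYY

Answer: 57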